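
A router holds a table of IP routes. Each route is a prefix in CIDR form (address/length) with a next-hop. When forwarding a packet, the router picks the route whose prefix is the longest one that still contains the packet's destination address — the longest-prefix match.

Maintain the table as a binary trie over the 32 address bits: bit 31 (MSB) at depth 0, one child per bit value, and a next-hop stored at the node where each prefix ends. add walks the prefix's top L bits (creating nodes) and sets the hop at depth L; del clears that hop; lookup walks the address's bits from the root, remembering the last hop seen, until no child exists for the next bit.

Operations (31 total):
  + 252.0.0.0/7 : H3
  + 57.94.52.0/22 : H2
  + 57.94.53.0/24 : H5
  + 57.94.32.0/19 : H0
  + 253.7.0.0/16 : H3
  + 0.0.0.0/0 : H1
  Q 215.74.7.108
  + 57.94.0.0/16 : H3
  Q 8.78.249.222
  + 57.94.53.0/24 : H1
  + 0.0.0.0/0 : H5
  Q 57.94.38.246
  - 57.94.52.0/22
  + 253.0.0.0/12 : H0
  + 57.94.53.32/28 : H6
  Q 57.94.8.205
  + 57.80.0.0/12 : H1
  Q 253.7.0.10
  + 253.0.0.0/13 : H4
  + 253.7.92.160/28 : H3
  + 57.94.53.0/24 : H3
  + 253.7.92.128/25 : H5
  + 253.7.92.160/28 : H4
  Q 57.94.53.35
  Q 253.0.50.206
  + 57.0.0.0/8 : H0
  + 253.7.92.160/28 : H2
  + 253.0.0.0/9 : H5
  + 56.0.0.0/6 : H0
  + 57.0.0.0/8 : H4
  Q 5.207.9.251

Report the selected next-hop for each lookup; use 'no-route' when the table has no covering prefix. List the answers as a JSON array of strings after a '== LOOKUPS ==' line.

Process each operation:
  add 252.0.0.0/7 -> H3 at depth 7
  add 57.94.52.0/22 -> H2 at depth 22
  add 57.94.53.0/24 -> H5 at depth 24
  add 57.94.32.0/19 -> H0 at depth 19
  add 253.7.0.0/16 -> H3 at depth 16
  add 0.0.0.0/0 -> H1 at depth 0
  Q 215.74.7.108: descend 11 ; hops seen [H1] ; pick H1
  add 57.94.0.0/16 -> H3 at depth 16
  Q 8.78.249.222: descend 00 ; hops seen [H1] ; pick H1
  add 57.94.53.0/24 -> H1 at depth 24
  add 0.0.0.0/0 -> H5 at depth 0
  Q 57.94.38.246: descend 0011100101011110001 ; hops seen [H5,H3,H0] ; pick H0
  del 57.94.52.0/22 (clear depth 22)
  add 253.0.0.0/12 -> H0 at depth 12
  add 57.94.53.32/28 -> H6 at depth 28
  Q 57.94.8.205: descend 001110010101111000 ; hops seen [H5,H3] ; pick H3
  add 57.80.0.0/12 -> H1 at depth 12
  Q 253.7.0.10: descend 1111110100000111 ; hops seen [H5,H3,H0,H3] ; pick H3
  add 253.0.0.0/13 -> H4 at depth 13
  add 253.7.92.160/28 -> H3 at depth 28
  add 57.94.53.0/24 -> H3 at depth 24
  add 253.7.92.128/25 -> H5 at depth 25
  add 253.7.92.160/28 -> H4 at depth 28
  Q 57.94.53.35: descend 0011100101011110001101010010 ; hops seen [H5,H1,H3,H0,H3,H6] ; pick H6
  Q 253.0.50.206: descend 1111110100000 ; hops seen [H5,H3,H0,H4] ; pick H4
  add 57.0.0.0/8 -> H0 at depth 8
  add 253.7.92.160/28 -> H2 at depth 28
  add 253.0.0.0/9 -> H5 at depth 9
  add 56.0.0.0/6 -> H0 at depth 6
  add 57.0.0.0/8 -> H4 at depth 8
  Q 5.207.9.251: descend 00 ; hops seen [H5] ; pick H5

== LOOKUPS ==
["H1","H1","H0","H3","H3","H6","H4","H5"]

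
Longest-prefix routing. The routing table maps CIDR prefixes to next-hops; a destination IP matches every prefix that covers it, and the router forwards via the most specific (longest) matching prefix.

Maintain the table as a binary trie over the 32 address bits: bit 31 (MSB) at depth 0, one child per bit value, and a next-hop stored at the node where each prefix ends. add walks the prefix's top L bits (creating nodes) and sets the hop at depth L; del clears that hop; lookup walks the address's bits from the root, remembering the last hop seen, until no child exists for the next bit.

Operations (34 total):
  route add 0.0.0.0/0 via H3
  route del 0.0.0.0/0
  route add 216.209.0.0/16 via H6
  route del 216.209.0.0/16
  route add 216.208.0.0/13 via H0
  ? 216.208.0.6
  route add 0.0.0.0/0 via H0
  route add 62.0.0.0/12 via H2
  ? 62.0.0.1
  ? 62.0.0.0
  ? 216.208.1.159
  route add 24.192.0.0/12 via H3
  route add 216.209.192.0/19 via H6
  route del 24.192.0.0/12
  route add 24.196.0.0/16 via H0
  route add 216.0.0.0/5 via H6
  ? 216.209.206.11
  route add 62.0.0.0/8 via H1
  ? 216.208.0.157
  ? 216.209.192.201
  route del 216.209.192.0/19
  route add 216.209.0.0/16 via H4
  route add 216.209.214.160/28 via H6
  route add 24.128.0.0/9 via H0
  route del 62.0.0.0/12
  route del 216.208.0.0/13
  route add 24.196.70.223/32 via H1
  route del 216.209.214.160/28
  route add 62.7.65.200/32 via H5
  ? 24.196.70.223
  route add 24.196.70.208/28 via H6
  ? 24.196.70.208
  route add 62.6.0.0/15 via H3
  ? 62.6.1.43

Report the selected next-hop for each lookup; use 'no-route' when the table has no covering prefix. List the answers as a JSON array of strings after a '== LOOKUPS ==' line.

Process each operation:
  + 0.0.0.0/0 (H3) depth=0
  - 0.0.0.0/0 clear@0
  + 216.209.0.0/16 (H6) depth=16
  - 216.209.0.0/16 clear@16
  + 216.208.0.0/13 (H0) depth=13
  ? 216.208.0.6  path d0:-→d1:-→d2:-→d3:-→d4:-→d5:-→d6:-→d7:-→d8:-→d9:-→d10:-→d11:-→d12:-→d13:H0→d14:-→d15:-  best=H0
  + 0.0.0.0/0 (H0) depth=0
  + 62.0.0.0/12 (H2) depth=12
  ? 62.0.0.1  path d0:H0→d1:-→d2:-→d3:-→d4:-→d5:-→d6:-→d7:-→d8:-→d9:-→d10:-→d11:-→d12:H2  best=H2
  ? 62.0.0.0  path d0:H0→d1:-→d2:-→d3:-→d4:-→d5:-→d6:-→d7:-→d8:-→d9:-→d10:-→d11:-→d12:H2  best=H2
  ? 216.208.1.159  path d0:H0→d1:-→d2:-→d3:-→d4:-→d5:-→d6:-→d7:-→d8:-→d9:-→d10:-→d11:-→d12:-→d13:H0→d14:-→d15:-  best=H0
  + 24.192.0.0/12 (H3) depth=12
  + 216.209.192.0/19 (H6) depth=19
  - 24.192.0.0/12 clear@12
  + 24.196.0.0/16 (H0) depth=16
  + 216.0.0.0/5 (H6) depth=5
  ? 216.209.206.11  path d0:H0→d1:-→d2:-→d3:-→d4:-→d5:H6→d6:-→d7:-→d8:-→d9:-→d10:-→d11:-→d12:-→d13:H0→d14:-→d15:-→d16:-→d17:-→d18:-→d19:H6  best=H6
  + 62.0.0.0/8 (H1) depth=8
  ? 216.208.0.157  path d0:H0→d1:-→d2:-→d3:-→d4:-→d5:H6→d6:-→d7:-→d8:-→d9:-→d10:-→d11:-→d12:-→d13:H0→d14:-→d15:-  best=H0
  ? 216.209.192.201  path d0:H0→d1:-→d2:-→d3:-→d4:-→d5:H6→d6:-→d7:-→d8:-→d9:-→d10:-→d11:-→d12:-→d13:H0→d14:-→d15:-→d16:-→d17:-→d18:-→d19:H6  best=H6
  - 216.209.192.0/19 clear@19
  + 216.209.0.0/16 (H4) depth=16
  + 216.209.214.160/28 (H6) depth=28
  + 24.128.0.0/9 (H0) depth=9
  - 62.0.0.0/12 clear@12
  - 216.208.0.0/13 clear@13
  + 24.196.70.223/32 (H1) depth=32
  - 216.209.214.160/28 clear@28
  + 62.7.65.200/32 (H5) depth=32
  ? 24.196.70.223  path d0:H0→d1:-→d2:-→d3:-→d4:-→d5:-→d6:-→d7:-→d8:-→d9:H0→d10:-→d11:-→d12:-→d13:-→d14:-→d15:-→d16:H0→d17:-→d18:-→d19:-→d20:-→d21:-→d22:-→d23:-→d24:-→d25:-→d26:-→d27:-→d28:-→d29:-→d30:-→d31:-→d32:H1  best=H1
  + 24.196.70.208/28 (H6) depth=28
  ? 24.196.70.208  path d0:H0→d1:-→d2:-→d3:-→d4:-→d5:-→d6:-→d7:-→d8:-→d9:H0→d10:-→d11:-→d12:-→d13:-→d14:-→d15:-→d16:H0→d17:-→d18:-→d19:-→d20:-→d21:-→d22:-→d23:-→d24:-→d25:-→d26:-→d27:-→d28:H6  best=H6
  + 62.6.0.0/15 (H3) depth=15
  ? 62.6.1.43  path d0:H0→d1:-→d2:-→d3:-→d4:-→d5:-→d6:-→d7:-→d8:H1→d9:-→d10:-→d11:-→d12:-→d13:-→d14:-→d15:H3  best=H3

== LOOKUPS ==
["H0","H2","H2","H0","H6","H0","H6","H1","H6","H3"]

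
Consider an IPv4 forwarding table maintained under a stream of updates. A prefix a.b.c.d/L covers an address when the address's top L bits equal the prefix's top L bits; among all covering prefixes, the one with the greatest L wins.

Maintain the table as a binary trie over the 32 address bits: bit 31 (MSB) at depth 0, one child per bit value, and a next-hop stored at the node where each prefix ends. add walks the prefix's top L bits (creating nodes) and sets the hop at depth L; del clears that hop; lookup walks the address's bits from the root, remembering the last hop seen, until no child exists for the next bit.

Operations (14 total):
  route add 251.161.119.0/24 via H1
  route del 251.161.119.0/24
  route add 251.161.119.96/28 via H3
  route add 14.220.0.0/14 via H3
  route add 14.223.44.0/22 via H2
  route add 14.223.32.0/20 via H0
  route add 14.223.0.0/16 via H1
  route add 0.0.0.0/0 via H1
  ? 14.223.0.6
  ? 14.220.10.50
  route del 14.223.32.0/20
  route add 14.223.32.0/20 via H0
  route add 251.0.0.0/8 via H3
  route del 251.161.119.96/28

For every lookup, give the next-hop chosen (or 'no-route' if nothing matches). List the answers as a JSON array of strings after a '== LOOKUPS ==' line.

Trace:
  add 251.161.119.0/24 -> H1 at depth 24
  - 251.161.119.0/24 clear@24
  add 251.161.119.96/28 -> H3 at depth 28
  add 14.220.0.0/14 -> H3 at depth 14
  add 14.223.44.0/22 -> H2 at depth 22
  add 14.223.32.0/20 -> H0 at depth 20
  add 14.223.0.0/16 -> H1 at depth 16
  add 0.0.0.0/0 -> H1 at depth 0
  lookup 14.223.0.6: bits 000011101101111100 walk d0:H1→d1:-→d2:-→d3:-→d4:-→d5:-→d6:-→d7:-→d8:-→d9:-→d10:-→d11:-→d12:-→d13:-→d14:H3→d15:-→d16:H1→d17:-→d18:- -> H1
  lookup 14.220.10.50: bits 00001110110111 walk d0:H1→d1:-→d2:-→d3:-→d4:-→d5:-→d6:-→d7:-→d8:-→d9:-→d10:-→d11:-→d12:-→d13:-→d14:H3 -> H3
  - 14.223.32.0/20 clear@20
  add 14.223.32.0/20 -> H0 at depth 20
  add 251.0.0.0/8 -> H3 at depth 8
  - 251.161.119.96/28 clear@28

== LOOKUPS ==
["H1","H3"]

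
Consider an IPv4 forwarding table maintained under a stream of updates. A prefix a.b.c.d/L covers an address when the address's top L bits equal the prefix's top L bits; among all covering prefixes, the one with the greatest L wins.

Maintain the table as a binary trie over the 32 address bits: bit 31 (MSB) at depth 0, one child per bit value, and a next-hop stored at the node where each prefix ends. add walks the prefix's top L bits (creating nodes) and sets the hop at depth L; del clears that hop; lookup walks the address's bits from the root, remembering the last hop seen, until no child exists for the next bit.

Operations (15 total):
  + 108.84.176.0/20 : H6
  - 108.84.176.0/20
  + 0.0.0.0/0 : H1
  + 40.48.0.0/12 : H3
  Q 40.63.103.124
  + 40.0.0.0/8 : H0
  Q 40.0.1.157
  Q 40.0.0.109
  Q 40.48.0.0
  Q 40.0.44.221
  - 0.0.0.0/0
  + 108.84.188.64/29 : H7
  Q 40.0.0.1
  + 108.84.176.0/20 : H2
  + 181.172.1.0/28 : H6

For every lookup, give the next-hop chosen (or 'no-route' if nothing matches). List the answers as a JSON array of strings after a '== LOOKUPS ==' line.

Apply in order:
  add 108.84.176.0/20 -> H6 at depth 20
  - 108.84.176.0/20 clear@20
  add 0.0.0.0/0 -> H1 at depth 0
  add 40.48.0.0/12 -> H3 at depth 12
  ? 40.63.103.124  path d0:H1→d1:-→d2:-→d3:-→d4:-→d5:-→d6:-→d7:-→d8:-→d9:-→d10:-→d11:-→d12:H3  best=H3
  add 40.0.0.0/8 -> H0 at depth 8
  ? 40.0.1.157  path d0:H1→d1:-→d2:-→d3:-→d4:-→d5:-→d6:-→d7:-→d8:H0→d9:-→d10:-  best=H0
  ? 40.0.0.109  path d0:H1→d1:-→d2:-→d3:-→d4:-→d5:-→d6:-→d7:-→d8:H0→d9:-→d10:-  best=H0
  ? 40.48.0.0  path d0:H1→d1:-→d2:-→d3:-→d4:-→d5:-→d6:-→d7:-→d8:H0→d9:-→d10:-→d11:-→d12:H3  best=H3
  ? 40.0.44.221  path d0:H1→d1:-→d2:-→d3:-→d4:-→d5:-→d6:-→d7:-→d8:H0→d9:-→d10:-  best=H0
  - 0.0.0.0/0 clear@0
  add 108.84.188.64/29 -> H7 at depth 29
  ? 40.0.0.1  path d0:-→d1:-→d2:-→d3:-→d4:-→d5:-→d6:-→d7:-→d8:H0→d9:-→d10:-  best=H0
  add 108.84.176.0/20 -> H2 at depth 20
  add 181.172.1.0/28 -> H6 at depth 28

== LOOKUPS ==
["H3","H0","H0","H3","H0","H0"]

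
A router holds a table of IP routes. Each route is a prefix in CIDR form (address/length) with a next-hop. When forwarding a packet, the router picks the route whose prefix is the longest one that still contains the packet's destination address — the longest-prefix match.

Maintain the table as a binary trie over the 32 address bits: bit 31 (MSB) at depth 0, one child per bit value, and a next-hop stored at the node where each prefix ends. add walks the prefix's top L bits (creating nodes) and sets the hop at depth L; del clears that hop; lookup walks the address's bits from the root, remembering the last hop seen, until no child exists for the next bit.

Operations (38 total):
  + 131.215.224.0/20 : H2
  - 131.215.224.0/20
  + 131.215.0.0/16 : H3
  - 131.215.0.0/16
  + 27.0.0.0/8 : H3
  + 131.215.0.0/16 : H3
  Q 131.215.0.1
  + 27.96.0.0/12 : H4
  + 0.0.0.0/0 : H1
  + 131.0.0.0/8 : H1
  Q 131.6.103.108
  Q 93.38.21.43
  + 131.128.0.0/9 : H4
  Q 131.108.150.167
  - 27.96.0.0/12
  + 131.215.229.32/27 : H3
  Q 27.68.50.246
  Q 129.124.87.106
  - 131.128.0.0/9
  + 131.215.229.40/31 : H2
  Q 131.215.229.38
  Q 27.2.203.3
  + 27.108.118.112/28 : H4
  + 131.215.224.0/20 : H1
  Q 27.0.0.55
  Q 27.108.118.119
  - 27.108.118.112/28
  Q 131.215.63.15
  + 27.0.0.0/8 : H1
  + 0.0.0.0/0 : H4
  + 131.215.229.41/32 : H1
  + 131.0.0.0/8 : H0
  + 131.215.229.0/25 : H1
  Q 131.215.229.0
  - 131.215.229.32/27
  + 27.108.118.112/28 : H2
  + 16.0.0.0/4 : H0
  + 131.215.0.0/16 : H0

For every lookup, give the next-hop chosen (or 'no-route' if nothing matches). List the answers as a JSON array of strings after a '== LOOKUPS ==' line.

Apply in order:
  add 131.215.224.0/20 -> H2 at depth 20
  - 131.215.224.0/20 clear@20
  add 131.215.0.0/16 -> H3 at depth 16
  - 131.215.0.0/16 clear@16
  add 27.0.0.0/8 -> H3 at depth 8
  add 131.215.0.0/16 -> H3 at depth 16
  lookup 131.215.0.1: bits 1000001111010111 walk d0:-→d1:-→d2:-→d3:-→d4:-→d5:-→d6:-→d7:-→d8:-→d9:-→d10:-→d11:-→d12:-→d13:-→d14:-→d15:-→d16:H3 -> H3
  add 27.96.0.0/12 -> H4 at depth 12
  add 0.0.0.0/0 -> H1 at depth 0
  add 131.0.0.0/8 -> H1 at depth 8
  lookup 131.6.103.108: bits 10000011 walk d0:H1→d1:-→d2:-→d3:-→d4:-→d5:-→d6:-→d7:-→d8:H1 -> H1
  lookup 93.38.21.43: bits 0 walk d0:H1→d1:- -> H1
  add 131.128.0.0/9 -> H4 at depth 9
  lookup 131.108.150.167: bits 10000011 walk d0:H1→d1:-→d2:-→d3:-→d4:-→d5:-→d6:-→d7:-→d8:H1 -> H1
  - 27.96.0.0/12 clear@12
  add 131.215.229.32/27 -> H3 at depth 27
  lookup 27.68.50.246: bits 0001101101 walk d0:H1→d1:-→d2:-→d3:-→d4:-→d5:-→d6:-→d7:-→d8:H3→d9:-→d10:- -> H3
  lookup 129.124.87.106: bits 100000 walk d0:H1→d1:-→d2:-→d3:-→d4:-→d5:-→d6:- -> H1
  - 131.128.0.0/9 clear@9
  add 131.215.229.40/31 -> H2 at depth 31
  lookup 131.215.229.38: bits 1000001111010111111001010010 walk d0:H1→d1:-→d2:-→d3:-→d4:-→d5:-→d6:-→d7:-→d8:H1→d9:-→d10:-→d11:-→d12:-→d13:-→d14:-→d15:-→d16:H3→d17:-→d18:-→d19:-→d20:-→d21:-→d22:-→d23:-→d24:-→d25:-→d26:-→d27:H3→d28:- -> H3
  lookup 27.2.203.3: bits 000110110 walk d0:H1→d1:-→d2:-→d3:-→d4:-→d5:-→d6:-→d7:-→d8:H3→d9:- -> H3
  add 27.108.118.112/28 -> H4 at depth 28
  add 131.215.224.0/20 -> H1 at depth 20
  lookup 27.0.0.55: bits 000110110 walk d0:H1→d1:-→d2:-→d3:-→d4:-→d5:-→d6:-→d7:-→d8:H3→d9:- -> H3
  lookup 27.108.118.119: bits 0001101101101100011101100111 walk d0:H1→d1:-→d2:-→d3:-→d4:-→d5:-→d6:-→d7:-→d8:H3→d9:-→d10:-→d11:-→d12:-→d13:-→d14:-→d15:-→d16:-→d17:-→d18:-→d19:-→d20:-→d21:-→d22:-→d23:-→d24:-→d25:-→d26:-→d27:-→d28:H4 -> H4
  - 27.108.118.112/28 clear@28
  lookup 131.215.63.15: bits 1000001111010111 walk d0:H1→d1:-→d2:-→d3:-→d4:-→d5:-→d6:-→d7:-→d8:H1→d9:-→d10:-→d11:-→d12:-→d13:-→d14:-→d15:-→d16:H3 -> H3
  add 27.0.0.0/8 -> H1 at depth 8
  add 0.0.0.0/0 -> H4 at depth 0
  add 131.215.229.41/32 -> H1 at depth 32
  add 131.0.0.0/8 -> H0 at depth 8
  add 131.215.229.0/25 -> H1 at depth 25
  lookup 131.215.229.0: bits 10000011110101111110010100 walk d0:H4→d1:-→d2:-→d3:-→d4:-→d5:-→d6:-→d7:-→d8:H0→d9:-→d10:-→d11:-→d12:-→d13:-→d14:-→d15:-→d16:H3→d17:-→d18:-→d19:-→d20:H1→d21:-→d22:-→d23:-→d24:-→d25:H1→d26:- -> H1
  - 131.215.229.32/27 clear@27
  add 27.108.118.112/28 -> H2 at depth 28
  add 16.0.0.0/4 -> H0 at depth 4
  add 131.215.0.0/16 -> H0 at depth 16

== LOOKUPS ==
["H3","H1","H1","H1","H3","H1","H3","H3","H3","H4","H3","H1"]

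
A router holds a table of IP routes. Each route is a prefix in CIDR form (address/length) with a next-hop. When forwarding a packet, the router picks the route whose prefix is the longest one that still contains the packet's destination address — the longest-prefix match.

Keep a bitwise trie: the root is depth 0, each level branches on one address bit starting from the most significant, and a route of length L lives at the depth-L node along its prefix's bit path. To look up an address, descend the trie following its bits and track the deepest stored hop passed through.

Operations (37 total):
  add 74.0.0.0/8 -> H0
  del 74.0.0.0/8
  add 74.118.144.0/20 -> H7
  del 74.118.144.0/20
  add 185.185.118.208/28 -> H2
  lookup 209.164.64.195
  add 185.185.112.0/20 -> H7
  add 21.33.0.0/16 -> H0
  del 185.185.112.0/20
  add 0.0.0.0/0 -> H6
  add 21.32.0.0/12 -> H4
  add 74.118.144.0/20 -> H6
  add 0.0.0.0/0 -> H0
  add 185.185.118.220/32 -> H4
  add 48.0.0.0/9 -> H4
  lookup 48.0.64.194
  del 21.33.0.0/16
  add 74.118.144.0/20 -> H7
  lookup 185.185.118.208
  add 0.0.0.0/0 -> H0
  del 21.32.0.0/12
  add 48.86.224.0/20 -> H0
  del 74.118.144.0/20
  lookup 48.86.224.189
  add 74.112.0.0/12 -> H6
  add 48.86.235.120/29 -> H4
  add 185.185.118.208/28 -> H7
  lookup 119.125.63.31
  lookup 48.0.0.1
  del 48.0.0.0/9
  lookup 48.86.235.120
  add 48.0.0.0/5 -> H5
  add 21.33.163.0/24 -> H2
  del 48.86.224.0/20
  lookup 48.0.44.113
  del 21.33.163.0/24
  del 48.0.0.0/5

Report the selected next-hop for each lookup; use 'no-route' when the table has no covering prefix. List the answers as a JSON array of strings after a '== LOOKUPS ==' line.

Apply in order:
  add 74.0.0.0/8 -> H0 at depth 8
  - 74.0.0.0/8 clear@8
  add 74.118.144.0/20 -> H7 at depth 20
  - 74.118.144.0/20 clear@20
  add 185.185.118.208/28 -> H2 at depth 28
  lookup 209.164.64.195: bits 1 walk d0:-→d1:- -> no-route
  add 185.185.112.0/20 -> H7 at depth 20
  add 21.33.0.0/16 -> H0 at depth 16
  - 185.185.112.0/20 clear@20
  add 0.0.0.0/0 -> H6 at depth 0
  add 21.32.0.0/12 -> H4 at depth 12
  add 74.118.144.0/20 -> H6 at depth 20
  add 0.0.0.0/0 -> H0 at depth 0
  add 185.185.118.220/32 -> H4 at depth 32
  add 48.0.0.0/9 -> H4 at depth 9
  lookup 48.0.64.194: bits 001100000 walk d0:H0→d1:-→d2:-→d3:-→d4:-→d5:-→d6:-→d7:-→d8:-→d9:H4 -> H4
  - 21.33.0.0/16 clear@16
  add 74.118.144.0/20 -> H7 at depth 20
  lookup 185.185.118.208: bits 1011100110111001011101101101 walk d0:H0→d1:-→d2:-→d3:-→d4:-→d5:-→d6:-→d7:-→d8:-→d9:-→d10:-→d11:-→d12:-→d13:-→d14:-→d15:-→d16:-→d17:-→d18:-→d19:-→d20:-→d21:-→d22:-→d23:-→d24:-→d25:-→d26:-→d27:-→d28:H2 -> H2
  add 0.0.0.0/0 -> H0 at depth 0
  - 21.32.0.0/12 clear@12
  add 48.86.224.0/20 -> H0 at depth 20
  - 74.118.144.0/20 clear@20
  lookup 48.86.224.189: bits 00110000010101101110 walk d0:H0→d1:-→d2:-→d3:-→d4:-→d5:-→d6:-→d7:-→d8:-→d9:H4→d10:-→d11:-→d12:-→d13:-→d14:-→d15:-→d16:-→d17:-→d18:-→d19:-→d20:H0 -> H0
  add 74.112.0.0/12 -> H6 at depth 12
  add 48.86.235.120/29 -> H4 at depth 29
  add 185.185.118.208/28 -> H7 at depth 28
  lookup 119.125.63.31: bits 01 walk d0:H0→d1:-→d2:- -> H0
  lookup 48.0.0.1: bits 001100000 walk d0:H0→d1:-→d2:-→d3:-→d4:-→d5:-→d6:-→d7:-→d8:-→d9:H4 -> H4
  - 48.0.0.0/9 clear@9
  lookup 48.86.235.120: bits 00110000010101101110101101111 walk d0:H0→d1:-→d2:-→d3:-→d4:-→d5:-→d6:-→d7:-→d8:-→d9:-→d10:-→d11:-→d12:-→d13:-→d14:-→d15:-→d16:-→d17:-→d18:-→d19:-→d20:H0→d21:-→d22:-→d23:-→d24:-→d25:-→d26:-→d27:-→d28:-→d29:H4 -> H4
  add 48.0.0.0/5 -> H5 at depth 5
  add 21.33.163.0/24 -> H2 at depth 24
  - 48.86.224.0/20 clear@20
  lookup 48.0.44.113: bits 001100000 walk d0:H0→d1:-→d2:-→d3:-→d4:-→d5:H5→d6:-→d7:-→d8:-→d9:- -> H5
  - 21.33.163.0/24 clear@24
  - 48.0.0.0/5 clear@5

== LOOKUPS ==
["no-route","H4","H2","H0","H0","H4","H4","H5"]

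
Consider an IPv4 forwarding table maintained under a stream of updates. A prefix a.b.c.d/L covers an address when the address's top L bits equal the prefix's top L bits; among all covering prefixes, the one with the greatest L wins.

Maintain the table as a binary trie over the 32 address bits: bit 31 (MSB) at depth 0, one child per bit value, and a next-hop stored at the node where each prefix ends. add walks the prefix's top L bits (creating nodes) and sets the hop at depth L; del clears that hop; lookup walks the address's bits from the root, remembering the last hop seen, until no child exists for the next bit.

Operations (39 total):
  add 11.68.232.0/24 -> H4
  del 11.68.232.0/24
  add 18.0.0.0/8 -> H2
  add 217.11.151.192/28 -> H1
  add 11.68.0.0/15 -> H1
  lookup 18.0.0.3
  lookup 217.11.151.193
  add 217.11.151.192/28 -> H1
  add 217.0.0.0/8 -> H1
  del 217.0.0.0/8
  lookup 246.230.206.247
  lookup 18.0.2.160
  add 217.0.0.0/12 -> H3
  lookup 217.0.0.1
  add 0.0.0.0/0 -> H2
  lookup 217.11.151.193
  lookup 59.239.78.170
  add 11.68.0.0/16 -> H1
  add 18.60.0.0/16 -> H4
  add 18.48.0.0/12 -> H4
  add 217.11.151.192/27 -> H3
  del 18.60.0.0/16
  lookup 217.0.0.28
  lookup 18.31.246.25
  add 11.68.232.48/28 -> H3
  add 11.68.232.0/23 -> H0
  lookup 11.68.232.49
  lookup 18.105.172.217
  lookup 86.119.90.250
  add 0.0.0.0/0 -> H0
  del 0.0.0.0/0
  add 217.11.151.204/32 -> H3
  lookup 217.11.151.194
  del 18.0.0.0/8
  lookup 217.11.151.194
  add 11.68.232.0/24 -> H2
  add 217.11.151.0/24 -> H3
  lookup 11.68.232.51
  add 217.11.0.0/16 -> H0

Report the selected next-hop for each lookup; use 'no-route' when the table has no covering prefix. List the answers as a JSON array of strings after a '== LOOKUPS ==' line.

Trace:
  + 11.68.232.0/24 (H4) depth=24
  - 11.68.232.0/24 clear@24
  + 18.0.0.0/8 (H2) depth=8
  + 217.11.151.192/28 (H1) depth=28
  + 11.68.0.0/15 (H1) depth=15
  Q 18.0.0.3: descend 00010010 ; hops seen [H2] ; pick H2
  Q 217.11.151.193: descend 1101100100001011100101111100 ; hops seen [H1] ; pick H1
  + 217.11.151.192/28 (H1) depth=28
  + 217.0.0.0/8 (H1) depth=8
  - 217.0.0.0/8 clear@8
  Q 246.230.206.247: descend 11 ; hops seen [∅] ; pick no-route
  Q 18.0.2.160: descend 00010010 ; hops seen [H2] ; pick H2
  + 217.0.0.0/12 (H3) depth=12
  Q 217.0.0.1: descend 110110010000 ; hops seen [H3] ; pick H3
  + 0.0.0.0/0 (H2) depth=0
  Q 217.11.151.193: descend 1101100100001011100101111100 ; hops seen [H2,H3,H1] ; pick H1
  Q 59.239.78.170: descend 00 ; hops seen [H2] ; pick H2
  + 11.68.0.0/16 (H1) depth=16
  + 18.60.0.0/16 (H4) depth=16
  + 18.48.0.0/12 (H4) depth=12
  + 217.11.151.192/27 (H3) depth=27
  - 18.60.0.0/16 clear@16
  Q 217.0.0.28: descend 110110010000 ; hops seen [H2,H3] ; pick H3
  Q 18.31.246.25: descend 0001001000 ; hops seen [H2,H2] ; pick H2
  + 11.68.232.48/28 (H3) depth=28
  + 11.68.232.0/23 (H0) depth=23
  Q 11.68.232.49: descend 0000101101000100111010000011 ; hops seen [H2,H1,H1,H0,H3] ; pick H3
  Q 18.105.172.217: descend 000100100 ; hops seen [H2,H2] ; pick H2
  Q 86.119.90.250: descend 0 ; hops seen [H2] ; pick H2
  + 0.0.0.0/0 (H0) depth=0
  - 0.0.0.0/0 clear@0
  + 217.11.151.204/32 (H3) depth=32
  Q 217.11.151.194: descend 1101100100001011100101111100 ; hops seen [H3,H3,H1] ; pick H1
  - 18.0.0.0/8 clear@8
  Q 217.11.151.194: descend 1101100100001011100101111100 ; hops seen [H3,H3,H1] ; pick H1
  + 11.68.232.0/24 (H2) depth=24
  + 217.11.151.0/24 (H3) depth=24
  Q 11.68.232.51: descend 0000101101000100111010000011 ; hops seen [H1,H1,H0,H2,H3] ; pick H3
  + 217.11.0.0/16 (H0) depth=16

== LOOKUPS ==
["H2","H1","no-route","H2","H3","H1","H2","H3","H2","H3","H2","H2","H1","H1","H3"]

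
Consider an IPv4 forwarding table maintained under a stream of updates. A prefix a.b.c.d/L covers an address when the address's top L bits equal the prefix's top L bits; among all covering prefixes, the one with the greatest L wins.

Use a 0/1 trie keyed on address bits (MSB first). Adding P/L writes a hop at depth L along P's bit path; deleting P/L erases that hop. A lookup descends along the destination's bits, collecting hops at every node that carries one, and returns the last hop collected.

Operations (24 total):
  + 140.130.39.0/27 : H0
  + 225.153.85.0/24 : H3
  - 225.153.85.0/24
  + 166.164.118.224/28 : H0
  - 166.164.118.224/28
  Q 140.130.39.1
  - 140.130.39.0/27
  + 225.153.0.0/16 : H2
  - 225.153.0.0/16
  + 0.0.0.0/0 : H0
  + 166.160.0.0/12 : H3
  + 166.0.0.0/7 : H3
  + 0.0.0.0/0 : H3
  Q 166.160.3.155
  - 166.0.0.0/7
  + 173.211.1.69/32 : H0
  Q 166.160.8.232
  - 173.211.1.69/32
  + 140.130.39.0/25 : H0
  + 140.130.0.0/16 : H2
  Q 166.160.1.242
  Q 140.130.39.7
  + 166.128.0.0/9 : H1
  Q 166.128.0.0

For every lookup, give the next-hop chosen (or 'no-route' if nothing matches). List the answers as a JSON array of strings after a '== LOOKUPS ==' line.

Apply in order:
  add 140.130.39.0/27 -> H0 at depth 27
  add 225.153.85.0/24 -> H3 at depth 24
  del 225.153.85.0/24 (clear depth 24)
  add 166.164.118.224/28 -> H0 at depth 28
  del 166.164.118.224/28 (clear depth 28)
  Q 140.130.39.1: descend 100011001000001000100111000 ; hops seen [H0] ; pick H0
  del 140.130.39.0/27 (clear depth 27)
  add 225.153.0.0/16 -> H2 at depth 16
  del 225.153.0.0/16 (clear depth 16)
  add 0.0.0.0/0 -> H0 at depth 0
  add 166.160.0.0/12 -> H3 at depth 12
  add 166.0.0.0/7 -> H3 at depth 7
  add 0.0.0.0/0 -> H3 at depth 0
  Q 166.160.3.155: descend 1010011010100 ; hops seen [H3,H3,H3] ; pick H3
  del 166.0.0.0/7 (clear depth 7)
  add 173.211.1.69/32 -> H0 at depth 32
  Q 166.160.8.232: descend 1010011010100 ; hops seen [H3,H3] ; pick H3
  del 173.211.1.69/32 (clear depth 32)
  add 140.130.39.0/25 -> H0 at depth 25
  add 140.130.0.0/16 -> H2 at depth 16
  Q 166.160.1.242: descend 1010011010100 ; hops seen [H3,H3] ; pick H3
  Q 140.130.39.7: descend 100011001000001000100111000 ; hops seen [H3,H2,H0] ; pick H0
  add 166.128.0.0/9 -> H1 at depth 9
  Q 166.128.0.0: descend 1010011010 ; hops seen [H3,H1] ; pick H1

== LOOKUPS ==
["H0","H3","H3","H3","H0","H1"]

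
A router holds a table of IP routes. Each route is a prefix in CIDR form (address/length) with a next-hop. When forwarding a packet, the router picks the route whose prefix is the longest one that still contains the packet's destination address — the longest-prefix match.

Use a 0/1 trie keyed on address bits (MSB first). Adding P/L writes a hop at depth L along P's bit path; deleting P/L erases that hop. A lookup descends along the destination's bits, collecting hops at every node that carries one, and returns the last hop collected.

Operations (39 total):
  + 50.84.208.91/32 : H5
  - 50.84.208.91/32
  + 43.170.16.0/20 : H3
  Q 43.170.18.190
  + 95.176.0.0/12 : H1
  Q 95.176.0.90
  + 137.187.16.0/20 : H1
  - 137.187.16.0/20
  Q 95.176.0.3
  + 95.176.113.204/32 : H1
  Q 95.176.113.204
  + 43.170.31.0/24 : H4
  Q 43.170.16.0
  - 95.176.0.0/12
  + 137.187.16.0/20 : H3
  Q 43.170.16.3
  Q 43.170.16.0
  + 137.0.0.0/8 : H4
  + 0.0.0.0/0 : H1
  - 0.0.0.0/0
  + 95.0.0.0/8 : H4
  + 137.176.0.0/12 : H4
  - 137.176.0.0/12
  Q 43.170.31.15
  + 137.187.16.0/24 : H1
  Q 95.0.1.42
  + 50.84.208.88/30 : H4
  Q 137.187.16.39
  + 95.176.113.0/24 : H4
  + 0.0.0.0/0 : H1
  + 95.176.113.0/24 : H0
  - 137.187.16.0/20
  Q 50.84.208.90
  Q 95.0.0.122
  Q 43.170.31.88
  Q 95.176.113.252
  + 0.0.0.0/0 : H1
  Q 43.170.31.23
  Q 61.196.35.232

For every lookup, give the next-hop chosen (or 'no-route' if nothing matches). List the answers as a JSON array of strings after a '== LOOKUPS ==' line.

Trace:
  add 50.84.208.91/32 -> H5 at depth 32
  del 50.84.208.91/32 (clear depth 32)
  add 43.170.16.0/20 -> H3 at depth 20
  Q 43.170.18.190: descend 00101011101010100001 ; hops seen [H3] ; pick H3
  add 95.176.0.0/12 -> H1 at depth 12
  Q 95.176.0.90: descend 010111111011 ; hops seen [H1] ; pick H1
  add 137.187.16.0/20 -> H1 at depth 20
  del 137.187.16.0/20 (clear depth 20)
  Q 95.176.0.3: descend 010111111011 ; hops seen [H1] ; pick H1
  add 95.176.113.204/32 -> H1 at depth 32
  Q 95.176.113.204: descend 01011111101100000111000111001100 ; hops seen [H1,H1] ; pick H1
  add 43.170.31.0/24 -> H4 at depth 24
  Q 43.170.16.0: descend 00101011101010100001 ; hops seen [H3] ; pick H3
  del 95.176.0.0/12 (clear depth 12)
  add 137.187.16.0/20 -> H3 at depth 20
  Q 43.170.16.3: descend 00101011101010100001 ; hops seen [H3] ; pick H3
  Q 43.170.16.0: descend 00101011101010100001 ; hops seen [H3] ; pick H3
  add 137.0.0.0/8 -> H4 at depth 8
  add 0.0.0.0/0 -> H1 at depth 0
  del 0.0.0.0/0 (clear depth 0)
  add 95.0.0.0/8 -> H4 at depth 8
  add 137.176.0.0/12 -> H4 at depth 12
  del 137.176.0.0/12 (clear depth 12)
  Q 43.170.31.15: descend 001010111010101000011111 ; hops seen [H3,H4] ; pick H4
  add 137.187.16.0/24 -> H1 at depth 24
  Q 95.0.1.42: descend 01011111 ; hops seen [H4] ; pick H4
  add 50.84.208.88/30 -> H4 at depth 30
  Q 137.187.16.39: descend 100010011011101100010000 ; hops seen [H4,H3,H1] ; pick H1
  add 95.176.113.0/24 -> H4 at depth 24
  add 0.0.0.0/0 -> H1 at depth 0
  add 95.176.113.0/24 -> H0 at depth 24
  del 137.187.16.0/20 (clear depth 20)
  Q 50.84.208.90: descend 0011001001010100110100000101101 ; hops seen [H1,H4] ; pick H4
  Q 95.0.0.122: descend 01011111 ; hops seen [H1,H4] ; pick H4
  Q 43.170.31.88: descend 001010111010101000011111 ; hops seen [H1,H3,H4] ; pick H4
  Q 95.176.113.252: descend 01011111101100000111000111 ; hops seen [H1,H4,H0] ; pick H0
  add 0.0.0.0/0 -> H1 at depth 0
  Q 43.170.31.23: descend 001010111010101000011111 ; hops seen [H1,H3,H4] ; pick H4
  Q 61.196.35.232: descend 0011 ; hops seen [H1] ; pick H1

== LOOKUPS ==
["H3","H1","H1","H1","H3","H3","H3","H4","H4","H1","H4","H4","H4","H0","H4","H1"]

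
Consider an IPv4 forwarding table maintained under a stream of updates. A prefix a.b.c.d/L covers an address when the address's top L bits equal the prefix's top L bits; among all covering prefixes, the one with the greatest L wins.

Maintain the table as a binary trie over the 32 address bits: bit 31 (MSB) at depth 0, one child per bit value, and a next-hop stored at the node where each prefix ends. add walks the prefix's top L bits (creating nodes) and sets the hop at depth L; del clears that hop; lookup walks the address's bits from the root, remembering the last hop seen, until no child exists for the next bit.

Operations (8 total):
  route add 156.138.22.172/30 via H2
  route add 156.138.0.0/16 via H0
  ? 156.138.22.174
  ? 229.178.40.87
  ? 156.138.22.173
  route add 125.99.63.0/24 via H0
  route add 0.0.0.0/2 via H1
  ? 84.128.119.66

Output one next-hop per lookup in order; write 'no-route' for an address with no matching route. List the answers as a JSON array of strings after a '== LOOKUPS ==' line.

Trace:
  + 156.138.22.172/30 (H2) depth=30
  + 156.138.0.0/16 (H0) depth=16
  ? 156.138.22.174  path d0:-→d1:-→d2:-→d3:-→d4:-→d5:-→d6:-→d7:-→d8:-→d9:-→d10:-→d11:-→d12:-→d13:-→d14:-→d15:-→d16:H0→d17:-→d18:-→d19:-→d20:-→d21:-→d22:-→d23:-→d24:-→d25:-→d26:-→d27:-→d28:-→d29:-→d30:H2  best=H2
  ? 229.178.40.87  path d0:-→d1:-  best=no-route
  ? 156.138.22.173  path d0:-→d1:-→d2:-→d3:-→d4:-→d5:-→d6:-→d7:-→d8:-→d9:-→d10:-→d11:-→d12:-→d13:-→d14:-→d15:-→d16:H0→d17:-→d18:-→d19:-→d20:-→d21:-→d22:-→d23:-→d24:-→d25:-→d26:-→d27:-→d28:-→d29:-→d30:H2  best=H2
  + 125.99.63.0/24 (H0) depth=24
  + 0.0.0.0/2 (H1) depth=2
  ? 84.128.119.66  path d0:-→d1:-→d2:-  best=no-route

== LOOKUPS ==
["H2","no-route","H2","no-route"]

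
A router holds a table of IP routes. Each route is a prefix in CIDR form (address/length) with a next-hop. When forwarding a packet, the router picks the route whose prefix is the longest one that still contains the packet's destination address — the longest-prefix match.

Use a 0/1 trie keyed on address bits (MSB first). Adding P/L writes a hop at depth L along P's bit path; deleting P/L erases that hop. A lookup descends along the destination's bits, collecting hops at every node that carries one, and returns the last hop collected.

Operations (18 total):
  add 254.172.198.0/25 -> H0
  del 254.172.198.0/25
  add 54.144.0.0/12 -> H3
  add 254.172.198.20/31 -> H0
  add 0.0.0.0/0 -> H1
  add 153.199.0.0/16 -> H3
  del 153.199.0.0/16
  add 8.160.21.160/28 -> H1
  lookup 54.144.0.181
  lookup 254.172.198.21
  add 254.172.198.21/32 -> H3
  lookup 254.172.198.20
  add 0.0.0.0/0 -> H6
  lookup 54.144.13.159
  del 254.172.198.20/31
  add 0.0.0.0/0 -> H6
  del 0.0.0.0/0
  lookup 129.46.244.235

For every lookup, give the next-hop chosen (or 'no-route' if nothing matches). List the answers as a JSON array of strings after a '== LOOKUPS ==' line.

Process each operation:
  add 254.172.198.0/25 -> H0 at depth 25
  - 254.172.198.0/25 clear@25
  add 54.144.0.0/12 -> H3 at depth 12
  add 254.172.198.20/31 -> H0 at depth 31
  add 0.0.0.0/0 -> H1 at depth 0
  add 153.199.0.0/16 -> H3 at depth 16
  - 153.199.0.0/16 clear@16
  add 8.160.21.160/28 -> H1 at depth 28
  ? 54.144.0.181  path d0:H1→d1:-→d2:-→d3:-→d4:-→d5:-→d6:-→d7:-→d8:-→d9:-→d10:-→d11:-→d12:H3  best=H3
  ? 254.172.198.21  path d0:H1→d1:-→d2:-→d3:-→d4:-→d5:-→d6:-→d7:-→d8:-→d9:-→d10:-→d11:-→d12:-→d13:-→d14:-→d15:-→d16:-→d17:-→d18:-→d19:-→d20:-→d21:-→d22:-→d23:-→d24:-→d25:-→d26:-→d27:-→d28:-→d29:-→d30:-→d31:H0  best=H0
  add 254.172.198.21/32 -> H3 at depth 32
  ? 254.172.198.20  path d0:H1→d1:-→d2:-→d3:-→d4:-→d5:-→d6:-→d7:-→d8:-→d9:-→d10:-→d11:-→d12:-→d13:-→d14:-→d15:-→d16:-→d17:-→d18:-→d19:-→d20:-→d21:-→d22:-→d23:-→d24:-→d25:-→d26:-→d27:-→d28:-→d29:-→d30:-→d31:H0  best=H0
  add 0.0.0.0/0 -> H6 at depth 0
  ? 54.144.13.159  path d0:H6→d1:-→d2:-→d3:-→d4:-→d5:-→d6:-→d7:-→d8:-→d9:-→d10:-→d11:-→d12:H3  best=H3
  - 254.172.198.20/31 clear@31
  add 0.0.0.0/0 -> H6 at depth 0
  - 0.0.0.0/0 clear@0
  ? 129.46.244.235  path d0:-→d1:-→d2:-→d3:-  best=no-route

== LOOKUPS ==
["H3","H0","H0","H3","no-route"]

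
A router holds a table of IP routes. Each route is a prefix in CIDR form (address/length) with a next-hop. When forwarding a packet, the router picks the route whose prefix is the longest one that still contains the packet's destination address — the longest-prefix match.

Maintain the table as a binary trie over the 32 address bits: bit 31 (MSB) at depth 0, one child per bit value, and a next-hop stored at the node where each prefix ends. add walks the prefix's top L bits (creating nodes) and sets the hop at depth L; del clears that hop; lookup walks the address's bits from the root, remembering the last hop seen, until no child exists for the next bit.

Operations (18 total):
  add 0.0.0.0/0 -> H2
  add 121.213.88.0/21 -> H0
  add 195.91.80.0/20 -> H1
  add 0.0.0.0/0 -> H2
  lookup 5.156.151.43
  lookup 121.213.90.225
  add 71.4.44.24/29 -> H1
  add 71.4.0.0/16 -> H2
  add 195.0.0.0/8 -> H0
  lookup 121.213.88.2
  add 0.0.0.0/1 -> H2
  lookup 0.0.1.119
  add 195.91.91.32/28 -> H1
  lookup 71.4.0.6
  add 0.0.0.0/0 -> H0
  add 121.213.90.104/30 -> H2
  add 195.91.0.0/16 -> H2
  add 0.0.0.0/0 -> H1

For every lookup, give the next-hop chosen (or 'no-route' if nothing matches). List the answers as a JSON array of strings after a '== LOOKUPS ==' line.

Trace:
  + 0.0.0.0/0 (H2) depth=0
  + 121.213.88.0/21 (H0) depth=21
  + 195.91.80.0/20 (H1) depth=20
  + 0.0.0.0/0 (H2) depth=0
  ? 5.156.151.43  path d0:H2→d1:-  best=H2
  ? 121.213.90.225  path d0:H2→d1:-→d2:-→d3:-→d4:-→d5:-→d6:-→d7:-→d8:-→d9:-→d10:-→d11:-→d12:-→d13:-→d14:-→d15:-→d16:-→d17:-→d18:-→d19:-→d20:-→d21:H0  best=H0
  + 71.4.44.24/29 (H1) depth=29
  + 71.4.0.0/16 (H2) depth=16
  + 195.0.0.0/8 (H0) depth=8
  ? 121.213.88.2  path d0:H2→d1:-→d2:-→d3:-→d4:-→d5:-→d6:-→d7:-→d8:-→d9:-→d10:-→d11:-→d12:-→d13:-→d14:-→d15:-→d16:-→d17:-→d18:-→d19:-→d20:-→d21:H0  best=H0
  + 0.0.0.0/1 (H2) depth=1
  ? 0.0.1.119  path d0:H2→d1:H2  best=H2
  + 195.91.91.32/28 (H1) depth=28
  ? 71.4.0.6  path d0:H2→d1:H2→d2:-→d3:-→d4:-→d5:-→d6:-→d7:-→d8:-→d9:-→d10:-→d11:-→d12:-→d13:-→d14:-→d15:-→d16:H2→d17:-→d18:-  best=H2
  + 0.0.0.0/0 (H0) depth=0
  + 121.213.90.104/30 (H2) depth=30
  + 195.91.0.0/16 (H2) depth=16
  + 0.0.0.0/0 (H1) depth=0

== LOOKUPS ==
["H2","H0","H0","H2","H2"]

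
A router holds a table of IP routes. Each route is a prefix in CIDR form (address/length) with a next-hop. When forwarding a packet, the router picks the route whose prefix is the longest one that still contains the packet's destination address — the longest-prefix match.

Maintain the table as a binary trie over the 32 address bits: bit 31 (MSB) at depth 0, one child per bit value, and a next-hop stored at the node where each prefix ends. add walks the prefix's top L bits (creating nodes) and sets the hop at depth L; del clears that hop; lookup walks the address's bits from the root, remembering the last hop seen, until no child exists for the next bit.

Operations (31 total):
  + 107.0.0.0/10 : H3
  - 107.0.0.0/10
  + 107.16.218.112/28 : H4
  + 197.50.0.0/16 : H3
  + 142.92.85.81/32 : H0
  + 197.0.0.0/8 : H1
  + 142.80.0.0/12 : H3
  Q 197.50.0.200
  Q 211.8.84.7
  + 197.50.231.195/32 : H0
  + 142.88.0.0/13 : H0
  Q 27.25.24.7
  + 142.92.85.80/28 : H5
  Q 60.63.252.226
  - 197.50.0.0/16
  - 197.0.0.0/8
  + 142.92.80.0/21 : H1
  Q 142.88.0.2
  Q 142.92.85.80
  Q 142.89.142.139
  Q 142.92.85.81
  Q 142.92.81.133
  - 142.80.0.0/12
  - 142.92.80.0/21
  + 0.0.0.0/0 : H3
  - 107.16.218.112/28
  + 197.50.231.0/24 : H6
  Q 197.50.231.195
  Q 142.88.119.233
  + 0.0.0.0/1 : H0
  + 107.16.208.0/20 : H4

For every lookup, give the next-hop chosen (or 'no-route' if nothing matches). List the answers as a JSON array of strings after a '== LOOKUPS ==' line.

Trace:
  add 107.0.0.0/10 -> H3 at depth 10
  - 107.0.0.0/10 clear@10
  add 107.16.218.112/28 -> H4 at depth 28
  add 197.50.0.0/16 -> H3 at depth 16
  add 142.92.85.81/32 -> H0 at depth 32
  add 197.0.0.0/8 -> H1 at depth 8
  add 142.80.0.0/12 -> H3 at depth 12
  lookup 197.50.0.200: bits 1100010100110010 walk d0:-→d1:-→d2:-→d3:-→d4:-→d5:-→d6:-→d7:-→d8:H1→d9:-→d10:-→d11:-→d12:-→d13:-→d14:-→d15:-→d16:H3 -> H3
  lookup 211.8.84.7: bits 110 walk d0:-→d1:-→d2:-→d3:- -> no-route
  add 197.50.231.195/32 -> H0 at depth 32
  add 142.88.0.0/13 -> H0 at depth 13
  lookup 27.25.24.7: bits 0 walk d0:-→d1:- -> no-route
  add 142.92.85.80/28 -> H5 at depth 28
  lookup 60.63.252.226: bits 0 walk d0:-→d1:- -> no-route
  - 197.50.0.0/16 clear@16
  - 197.0.0.0/8 clear@8
  add 142.92.80.0/21 -> H1 at depth 21
  lookup 142.88.0.2: bits 1000111001011 walk d0:-→d1:-→d2:-→d3:-→d4:-→d5:-→d6:-→d7:-→d8:-→d9:-→d10:-→d11:-→d12:H3→d13:H0 -> H0
  lookup 142.92.85.80: bits 1000111001011100010101010101000 walk d0:-→d1:-→d2:-→d3:-→d4:-→d5:-→d6:-→d7:-→d8:-→d9:-→d10:-→d11:-→d12:H3→d13:H0→d14:-→d15:-→d16:-→d17:-→d18:-→d19:-→d20:-→d21:H1→d22:-→d23:-→d24:-→d25:-→d26:-→d27:-→d28:H5→d29:-→d30:-→d31:- -> H5
  lookup 142.89.142.139: bits 1000111001011 walk d0:-→d1:-→d2:-→d3:-→d4:-→d5:-→d6:-→d7:-→d8:-→d9:-→d10:-→d11:-→d12:H3→d13:H0 -> H0
  lookup 142.92.85.81: bits 10001110010111000101010101010001 walk d0:-→d1:-→d2:-→d3:-→d4:-→d5:-→d6:-→d7:-→d8:-→d9:-→d10:-→d11:-→d12:H3→d13:H0→d14:-→d15:-→d16:-→d17:-→d18:-→d19:-→d20:-→d21:H1→d22:-→d23:-→d24:-→d25:-→d26:-→d27:-→d28:H5→d29:-→d30:-→d31:-→d32:H0 -> H0
  lookup 142.92.81.133: bits 100011100101110001010 walk d0:-→d1:-→d2:-→d3:-→d4:-→d5:-→d6:-→d7:-→d8:-→d9:-→d10:-→d11:-→d12:H3→d13:H0→d14:-→d15:-→d16:-→d17:-→d18:-→d19:-→d20:-→d21:H1 -> H1
  - 142.80.0.0/12 clear@12
  - 142.92.80.0/21 clear@21
  add 0.0.0.0/0 -> H3 at depth 0
  - 107.16.218.112/28 clear@28
  add 197.50.231.0/24 -> H6 at depth 24
  lookup 197.50.231.195: bits 11000101001100101110011111000011 walk d0:H3→d1:-→d2:-→d3:-→d4:-→d5:-→d6:-→d7:-→d8:-→d9:-→d10:-→d11:-→d12:-→d13:-→d14:-→d15:-→d16:-→d17:-→d18:-→d19:-→d20:-→d21:-→d22:-→d23:-→d24:H6→d25:-→d26:-→d27:-→d28:-→d29:-→d30:-→d31:-→d32:H0 -> H0
  lookup 142.88.119.233: bits 1000111001011 walk d0:H3→d1:-→d2:-→d3:-→d4:-→d5:-→d6:-→d7:-→d8:-→d9:-→d10:-→d11:-→d12:-→d13:H0 -> H0
  add 0.0.0.0/1 -> H0 at depth 1
  add 107.16.208.0/20 -> H4 at depth 20

== LOOKUPS ==
["H3","no-route","no-route","no-route","H0","H5","H0","H0","H1","H0","H0"]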